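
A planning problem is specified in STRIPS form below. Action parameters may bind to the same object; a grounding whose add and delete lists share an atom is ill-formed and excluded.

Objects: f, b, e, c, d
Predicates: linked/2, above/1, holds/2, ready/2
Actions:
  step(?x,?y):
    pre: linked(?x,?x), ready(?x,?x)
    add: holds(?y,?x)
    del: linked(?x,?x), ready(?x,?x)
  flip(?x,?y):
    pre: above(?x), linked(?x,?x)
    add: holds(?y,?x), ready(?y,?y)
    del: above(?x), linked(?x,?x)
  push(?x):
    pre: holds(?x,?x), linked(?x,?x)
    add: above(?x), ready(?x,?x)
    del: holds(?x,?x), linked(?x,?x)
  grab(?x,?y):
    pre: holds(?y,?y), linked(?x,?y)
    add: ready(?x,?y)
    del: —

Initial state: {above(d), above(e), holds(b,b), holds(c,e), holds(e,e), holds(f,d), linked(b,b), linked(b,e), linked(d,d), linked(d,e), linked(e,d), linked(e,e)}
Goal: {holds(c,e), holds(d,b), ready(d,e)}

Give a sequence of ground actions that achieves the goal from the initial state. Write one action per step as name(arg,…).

1. flip(e,b)  →  {above(d), holds(b,b), holds(b,e), holds(c,e), holds(e,e), holds(f,d), linked(b,b), linked(b,e), linked(d,d), linked(d,e), linked(e,d), ready(b,b)}
2. step(b,d)  →  {above(d), holds(b,b), holds(b,e), holds(c,e), holds(d,b), holds(e,e), holds(f,d), linked(b,e), linked(d,d), linked(d,e), linked(e,d)}
3. grab(d,e)  →  {above(d), holds(b,b), holds(b,e), holds(c,e), holds(d,b), holds(e,e), holds(f,d), linked(b,e), linked(d,d), linked(d,e), linked(e,d), ready(d,e)}

flip(e,b); step(b,d); grab(d,e)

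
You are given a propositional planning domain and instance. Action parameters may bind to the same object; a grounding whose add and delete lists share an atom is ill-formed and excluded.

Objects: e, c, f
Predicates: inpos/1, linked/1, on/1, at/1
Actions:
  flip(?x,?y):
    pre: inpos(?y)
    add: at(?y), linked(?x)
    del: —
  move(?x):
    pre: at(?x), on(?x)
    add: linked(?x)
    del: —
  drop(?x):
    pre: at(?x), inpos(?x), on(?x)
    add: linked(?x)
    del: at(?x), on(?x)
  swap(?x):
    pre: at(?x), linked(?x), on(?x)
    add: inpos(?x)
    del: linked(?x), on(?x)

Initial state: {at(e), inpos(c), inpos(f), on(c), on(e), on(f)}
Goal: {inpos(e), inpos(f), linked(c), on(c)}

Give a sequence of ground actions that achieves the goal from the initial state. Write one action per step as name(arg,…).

1. flip(e,c)  →  {at(c), at(e), inpos(c), inpos(f), linked(e), on(c), on(e), on(f)}
2. flip(c,c)  →  {at(c), at(e), inpos(c), inpos(f), linked(c), linked(e), on(c), on(e), on(f)}
3. swap(e)  →  {at(c), at(e), inpos(c), inpos(e), inpos(f), linked(c), on(c), on(f)}

flip(e,c); flip(c,c); swap(e)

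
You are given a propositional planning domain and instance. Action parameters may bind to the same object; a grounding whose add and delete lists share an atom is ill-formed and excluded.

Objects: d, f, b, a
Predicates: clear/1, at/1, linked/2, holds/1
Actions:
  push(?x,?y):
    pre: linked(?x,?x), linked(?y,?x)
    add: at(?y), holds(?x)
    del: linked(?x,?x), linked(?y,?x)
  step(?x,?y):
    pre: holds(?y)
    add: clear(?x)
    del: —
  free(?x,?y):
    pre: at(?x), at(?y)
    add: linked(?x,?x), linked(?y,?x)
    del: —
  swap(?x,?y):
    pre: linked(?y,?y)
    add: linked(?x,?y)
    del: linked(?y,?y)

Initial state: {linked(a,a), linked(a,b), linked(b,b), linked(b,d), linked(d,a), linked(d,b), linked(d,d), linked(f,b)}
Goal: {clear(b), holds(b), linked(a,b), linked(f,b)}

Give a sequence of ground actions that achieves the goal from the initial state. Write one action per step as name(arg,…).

1. push(b,d)  →  {at(d), holds(b), linked(a,a), linked(a,b), linked(b,d), linked(d,a), linked(d,d), linked(f,b)}
2. step(b,b)  →  {at(d), clear(b), holds(b), linked(a,a), linked(a,b), linked(b,d), linked(d,a), linked(d,d), linked(f,b)}

push(b,d); step(b,b)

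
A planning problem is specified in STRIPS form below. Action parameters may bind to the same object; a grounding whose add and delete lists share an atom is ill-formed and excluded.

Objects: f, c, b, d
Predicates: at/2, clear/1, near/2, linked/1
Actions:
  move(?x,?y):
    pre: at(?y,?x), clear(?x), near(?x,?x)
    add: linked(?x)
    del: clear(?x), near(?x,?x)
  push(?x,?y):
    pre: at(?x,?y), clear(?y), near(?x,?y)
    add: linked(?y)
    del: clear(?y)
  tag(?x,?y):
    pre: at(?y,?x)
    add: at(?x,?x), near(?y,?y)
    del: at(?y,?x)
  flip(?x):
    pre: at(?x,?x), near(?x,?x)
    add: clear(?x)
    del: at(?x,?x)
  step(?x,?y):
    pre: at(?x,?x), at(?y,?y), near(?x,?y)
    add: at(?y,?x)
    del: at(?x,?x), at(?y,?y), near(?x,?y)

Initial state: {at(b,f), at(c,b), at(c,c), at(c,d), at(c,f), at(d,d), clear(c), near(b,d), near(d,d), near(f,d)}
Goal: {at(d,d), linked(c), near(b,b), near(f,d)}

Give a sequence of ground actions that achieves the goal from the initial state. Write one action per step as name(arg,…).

1. tag(f,c)  →  {at(b,f), at(c,b), at(c,c), at(c,d), at(d,d), at(f,f), clear(c), near(b,d), near(c,c), near(d,d), near(f,d)}
2. move(c,c)  →  {at(b,f), at(c,b), at(c,c), at(c,d), at(d,d), at(f,f), linked(c), near(b,d), near(d,d), near(f,d)}
3. tag(f,b)  →  {at(c,b), at(c,c), at(c,d), at(d,d), at(f,f), linked(c), near(b,b), near(b,d), near(d,d), near(f,d)}

tag(f,c); move(c,c); tag(f,b)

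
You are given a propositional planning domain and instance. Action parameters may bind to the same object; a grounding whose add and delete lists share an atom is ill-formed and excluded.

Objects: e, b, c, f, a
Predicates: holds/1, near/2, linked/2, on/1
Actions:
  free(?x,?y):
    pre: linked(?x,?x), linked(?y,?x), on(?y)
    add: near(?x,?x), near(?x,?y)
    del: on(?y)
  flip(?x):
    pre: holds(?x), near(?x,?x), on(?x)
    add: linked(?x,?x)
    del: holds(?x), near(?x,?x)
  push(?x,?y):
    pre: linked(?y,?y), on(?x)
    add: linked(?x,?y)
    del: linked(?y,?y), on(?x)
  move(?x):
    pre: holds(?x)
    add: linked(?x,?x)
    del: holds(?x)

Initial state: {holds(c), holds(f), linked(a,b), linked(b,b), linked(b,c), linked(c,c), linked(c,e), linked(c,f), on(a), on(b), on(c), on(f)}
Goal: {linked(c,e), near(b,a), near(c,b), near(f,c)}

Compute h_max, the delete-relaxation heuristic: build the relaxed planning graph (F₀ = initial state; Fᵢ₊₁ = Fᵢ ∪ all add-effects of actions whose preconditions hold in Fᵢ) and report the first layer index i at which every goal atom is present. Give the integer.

2

F0 = init (12 atoms)
F1 = F0 ∪ {linked(a,c), linked(c,b), linked(f,b), linked(f,c), linked(f,f), near(b,a), near(b,b), near(c,b), near(c,c)}  (21 atoms)
F2 = F1 ∪ {linked(a,f), linked(b,f), near(b,c), near(b,f), near(c,a), near(c,f), near(f,c), near(f,f)}  (29 atoms)
goal ⊆ F2  ⇒  h_max = 2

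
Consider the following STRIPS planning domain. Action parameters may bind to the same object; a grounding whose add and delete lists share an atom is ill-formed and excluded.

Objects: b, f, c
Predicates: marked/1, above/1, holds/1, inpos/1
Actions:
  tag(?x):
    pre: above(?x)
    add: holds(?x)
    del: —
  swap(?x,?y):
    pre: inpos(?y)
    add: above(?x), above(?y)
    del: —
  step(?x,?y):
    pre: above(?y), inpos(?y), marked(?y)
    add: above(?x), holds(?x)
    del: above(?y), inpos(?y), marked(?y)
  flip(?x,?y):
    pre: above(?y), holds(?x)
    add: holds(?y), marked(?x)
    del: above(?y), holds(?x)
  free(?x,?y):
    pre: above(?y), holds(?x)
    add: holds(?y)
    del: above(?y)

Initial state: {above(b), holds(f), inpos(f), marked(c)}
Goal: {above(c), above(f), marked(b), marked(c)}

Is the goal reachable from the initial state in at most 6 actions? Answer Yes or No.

1. tag(b)  →  {above(b), holds(b), holds(f), inpos(f), marked(c)}
2. swap(b,f)  →  {above(b), above(f), holds(b), holds(f), inpos(f), marked(c)}
3. flip(b,f)  →  {above(b), holds(f), inpos(f), marked(b), marked(c)}
4. swap(c,f)  →  {above(b), above(c), above(f), holds(f), inpos(f), marked(b), marked(c)}
optimal plan length = 4; 4 ≤ 6

Yes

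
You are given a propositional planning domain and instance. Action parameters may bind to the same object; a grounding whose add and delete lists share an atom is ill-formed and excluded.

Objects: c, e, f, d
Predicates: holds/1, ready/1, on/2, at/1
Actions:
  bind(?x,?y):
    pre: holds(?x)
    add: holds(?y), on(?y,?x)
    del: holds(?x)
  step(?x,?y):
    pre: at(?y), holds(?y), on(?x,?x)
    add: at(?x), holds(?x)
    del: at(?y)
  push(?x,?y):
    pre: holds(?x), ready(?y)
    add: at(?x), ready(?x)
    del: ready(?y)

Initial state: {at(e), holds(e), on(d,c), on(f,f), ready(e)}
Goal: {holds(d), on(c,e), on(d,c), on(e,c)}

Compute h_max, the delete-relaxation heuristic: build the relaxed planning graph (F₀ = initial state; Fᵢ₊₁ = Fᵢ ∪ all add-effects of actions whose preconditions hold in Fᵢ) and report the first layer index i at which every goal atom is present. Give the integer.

F0 = init (5 atoms)
F1 = F0 ∪ {at(f), holds(c), holds(d), holds(f), on(c,e), on(d,e), on(f,e)}  (12 atoms)
F2 = F1 ∪ {at(c), at(d), on(c,d), on(c,f), on(d,f), on(e,c), on(e,d), on(e,f), on(f,c), on(f,d), ready(c), ready(d), ready(f)}  (25 atoms)
goal ⊆ F2  ⇒  h_max = 2

2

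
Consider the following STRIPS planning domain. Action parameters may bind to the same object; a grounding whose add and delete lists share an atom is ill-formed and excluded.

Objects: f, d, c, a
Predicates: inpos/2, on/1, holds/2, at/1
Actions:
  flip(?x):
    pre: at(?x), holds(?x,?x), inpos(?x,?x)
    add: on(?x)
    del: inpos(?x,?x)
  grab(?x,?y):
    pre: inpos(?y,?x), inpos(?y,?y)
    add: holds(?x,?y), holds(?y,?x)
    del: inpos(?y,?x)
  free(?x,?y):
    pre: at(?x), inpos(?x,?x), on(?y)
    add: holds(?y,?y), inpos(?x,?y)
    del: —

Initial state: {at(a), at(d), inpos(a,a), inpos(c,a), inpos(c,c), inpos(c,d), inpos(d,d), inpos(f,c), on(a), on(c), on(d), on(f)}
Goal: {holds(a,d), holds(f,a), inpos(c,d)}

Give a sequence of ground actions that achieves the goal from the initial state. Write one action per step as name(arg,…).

free(d,a); grab(a,d); free(a,f); grab(f,a)

1. free(d,a)  →  {at(a), at(d), holds(a,a), inpos(a,a), inpos(c,a), inpos(c,c), inpos(c,d), inpos(d,a), inpos(d,d), inpos(f,c), on(a), on(c), on(d), on(f)}
2. grab(a,d)  →  {at(a), at(d), holds(a,a), holds(a,d), holds(d,a), inpos(a,a), inpos(c,a), inpos(c,c), inpos(c,d), inpos(d,d), inpos(f,c), on(a), on(c), on(d), on(f)}
3. free(a,f)  →  {at(a), at(d), holds(a,a), holds(a,d), holds(d,a), holds(f,f), inpos(a,a), inpos(a,f), inpos(c,a), inpos(c,c), inpos(c,d), inpos(d,d), inpos(f,c), on(a), on(c), on(d), on(f)}
4. grab(f,a)  →  {at(a), at(d), holds(a,a), holds(a,d), holds(a,f), holds(d,a), holds(f,a), holds(f,f), inpos(a,a), inpos(c,a), inpos(c,c), inpos(c,d), inpos(d,d), inpos(f,c), on(a), on(c), on(d), on(f)}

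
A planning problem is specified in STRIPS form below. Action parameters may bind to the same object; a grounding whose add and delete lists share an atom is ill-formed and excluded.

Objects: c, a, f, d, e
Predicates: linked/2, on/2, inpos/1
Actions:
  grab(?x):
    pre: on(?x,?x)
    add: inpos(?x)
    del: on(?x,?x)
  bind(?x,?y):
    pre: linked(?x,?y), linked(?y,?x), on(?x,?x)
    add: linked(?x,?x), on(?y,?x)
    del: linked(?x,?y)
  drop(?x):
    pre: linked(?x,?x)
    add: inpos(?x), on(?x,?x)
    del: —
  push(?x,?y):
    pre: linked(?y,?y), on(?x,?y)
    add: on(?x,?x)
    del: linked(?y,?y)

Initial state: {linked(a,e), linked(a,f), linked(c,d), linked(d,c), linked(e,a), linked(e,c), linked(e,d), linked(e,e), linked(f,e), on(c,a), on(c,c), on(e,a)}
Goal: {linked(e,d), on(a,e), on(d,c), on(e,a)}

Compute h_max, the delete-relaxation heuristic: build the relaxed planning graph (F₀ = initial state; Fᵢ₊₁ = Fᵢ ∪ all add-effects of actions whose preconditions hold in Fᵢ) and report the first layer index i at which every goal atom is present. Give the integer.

2

F0 = init (12 atoms)
F1 = F0 ∪ {inpos(c), inpos(e), linked(c,c), on(d,c), on(e,e)}  (17 atoms)
F2 = F1 ∪ {on(a,e), on(d,d)}  (19 atoms)
goal ⊆ F2  ⇒  h_max = 2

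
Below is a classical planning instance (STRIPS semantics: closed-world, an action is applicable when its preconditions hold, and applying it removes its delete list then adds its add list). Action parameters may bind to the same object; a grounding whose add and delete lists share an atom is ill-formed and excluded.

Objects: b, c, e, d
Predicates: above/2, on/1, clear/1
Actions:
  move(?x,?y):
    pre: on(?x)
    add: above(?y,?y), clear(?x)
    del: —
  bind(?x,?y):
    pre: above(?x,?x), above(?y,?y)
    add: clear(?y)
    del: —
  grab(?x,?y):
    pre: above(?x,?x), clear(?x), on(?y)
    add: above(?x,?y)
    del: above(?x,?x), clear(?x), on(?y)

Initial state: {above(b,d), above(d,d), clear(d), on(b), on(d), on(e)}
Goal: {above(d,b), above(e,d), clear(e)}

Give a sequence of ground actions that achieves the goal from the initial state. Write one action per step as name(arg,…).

move(e,e); grab(e,d); move(e,b); grab(d,b)

1. move(e,e)  →  {above(b,d), above(d,d), above(e,e), clear(d), clear(e), on(b), on(d), on(e)}
2. grab(e,d)  →  {above(b,d), above(d,d), above(e,d), clear(d), on(b), on(e)}
3. move(e,b)  →  {above(b,b), above(b,d), above(d,d), above(e,d), clear(d), clear(e), on(b), on(e)}
4. grab(d,b)  →  {above(b,b), above(b,d), above(d,b), above(e,d), clear(e), on(e)}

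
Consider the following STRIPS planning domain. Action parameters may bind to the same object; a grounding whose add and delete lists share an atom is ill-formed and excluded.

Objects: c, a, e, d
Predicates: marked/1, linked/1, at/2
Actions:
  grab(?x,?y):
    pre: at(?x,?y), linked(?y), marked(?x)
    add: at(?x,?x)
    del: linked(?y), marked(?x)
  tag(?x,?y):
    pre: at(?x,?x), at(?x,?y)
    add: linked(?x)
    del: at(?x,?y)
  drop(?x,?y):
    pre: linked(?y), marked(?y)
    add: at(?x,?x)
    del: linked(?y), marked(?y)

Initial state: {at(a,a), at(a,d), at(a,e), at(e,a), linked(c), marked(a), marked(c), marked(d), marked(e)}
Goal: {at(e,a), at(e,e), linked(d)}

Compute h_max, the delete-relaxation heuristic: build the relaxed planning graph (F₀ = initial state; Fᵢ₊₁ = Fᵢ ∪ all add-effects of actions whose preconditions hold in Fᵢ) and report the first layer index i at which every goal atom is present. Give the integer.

F0 = init (9 atoms)
F1 = F0 ∪ {at(c,c), at(d,d), at(e,e), linked(a)}  (13 atoms)
F2 = F1 ∪ {linked(d), linked(e)}  (15 atoms)
goal ⊆ F2  ⇒  h_max = 2

2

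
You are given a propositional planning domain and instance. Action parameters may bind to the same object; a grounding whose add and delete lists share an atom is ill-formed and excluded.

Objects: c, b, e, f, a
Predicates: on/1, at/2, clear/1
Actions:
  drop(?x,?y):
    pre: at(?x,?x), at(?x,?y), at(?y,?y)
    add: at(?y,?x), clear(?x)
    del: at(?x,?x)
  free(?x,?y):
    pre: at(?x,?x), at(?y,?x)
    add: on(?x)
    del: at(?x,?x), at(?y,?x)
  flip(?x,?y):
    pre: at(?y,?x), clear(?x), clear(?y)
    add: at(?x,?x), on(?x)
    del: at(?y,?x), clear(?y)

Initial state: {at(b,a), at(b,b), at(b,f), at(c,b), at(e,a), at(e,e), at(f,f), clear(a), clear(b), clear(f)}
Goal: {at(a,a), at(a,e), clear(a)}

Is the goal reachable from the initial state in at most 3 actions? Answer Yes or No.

Yes

1. flip(a,b)  →  {at(a,a), at(b,b), at(b,f), at(c,b), at(e,a), at(e,e), at(f,f), clear(a), clear(f), on(a)}
2. drop(e,a)  →  {at(a,a), at(a,e), at(b,b), at(b,f), at(c,b), at(e,a), at(f,f), clear(a), clear(e), clear(f), on(a)}
optimal plan length = 2; 2 ≤ 3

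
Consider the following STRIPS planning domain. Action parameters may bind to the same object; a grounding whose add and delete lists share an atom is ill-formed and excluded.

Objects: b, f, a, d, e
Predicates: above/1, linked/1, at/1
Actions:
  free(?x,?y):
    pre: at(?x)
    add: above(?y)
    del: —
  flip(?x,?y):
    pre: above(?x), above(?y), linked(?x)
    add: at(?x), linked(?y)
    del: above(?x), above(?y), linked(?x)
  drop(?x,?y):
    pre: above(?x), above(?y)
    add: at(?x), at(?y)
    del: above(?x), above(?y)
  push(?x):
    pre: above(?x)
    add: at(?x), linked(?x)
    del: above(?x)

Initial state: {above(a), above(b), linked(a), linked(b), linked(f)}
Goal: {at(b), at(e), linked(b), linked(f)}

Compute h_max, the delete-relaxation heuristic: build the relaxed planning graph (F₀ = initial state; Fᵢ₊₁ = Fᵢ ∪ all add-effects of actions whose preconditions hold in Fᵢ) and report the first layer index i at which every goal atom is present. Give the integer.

F0 = init (5 atoms)
F1 = F0 ∪ {at(a), at(b)}  (7 atoms)
F2 = F1 ∪ {above(d), above(e), above(f)}  (10 atoms)
F3 = F2 ∪ {at(d), at(e), at(f), linked(d), linked(e)}  (15 atoms)
goal ⊆ F3  ⇒  h_max = 3

3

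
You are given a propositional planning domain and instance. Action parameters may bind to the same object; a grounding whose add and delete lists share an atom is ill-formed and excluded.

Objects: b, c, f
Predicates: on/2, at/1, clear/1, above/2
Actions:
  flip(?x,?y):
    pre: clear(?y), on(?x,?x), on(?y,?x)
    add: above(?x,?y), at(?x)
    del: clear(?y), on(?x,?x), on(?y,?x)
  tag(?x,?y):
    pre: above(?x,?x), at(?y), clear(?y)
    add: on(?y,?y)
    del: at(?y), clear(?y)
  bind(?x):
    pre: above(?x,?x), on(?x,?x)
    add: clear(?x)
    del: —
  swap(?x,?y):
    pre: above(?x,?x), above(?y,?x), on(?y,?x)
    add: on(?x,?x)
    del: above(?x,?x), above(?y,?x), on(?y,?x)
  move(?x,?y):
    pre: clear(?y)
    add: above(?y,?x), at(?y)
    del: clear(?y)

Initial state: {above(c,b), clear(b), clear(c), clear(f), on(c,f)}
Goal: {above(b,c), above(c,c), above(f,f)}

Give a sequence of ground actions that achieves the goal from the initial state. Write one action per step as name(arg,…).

move(c,b); move(c,c); move(f,f)

1. move(c,b)  →  {above(b,c), above(c,b), at(b), clear(c), clear(f), on(c,f)}
2. move(c,c)  →  {above(b,c), above(c,b), above(c,c), at(b), at(c), clear(f), on(c,f)}
3. move(f,f)  →  {above(b,c), above(c,b), above(c,c), above(f,f), at(b), at(c), at(f), on(c,f)}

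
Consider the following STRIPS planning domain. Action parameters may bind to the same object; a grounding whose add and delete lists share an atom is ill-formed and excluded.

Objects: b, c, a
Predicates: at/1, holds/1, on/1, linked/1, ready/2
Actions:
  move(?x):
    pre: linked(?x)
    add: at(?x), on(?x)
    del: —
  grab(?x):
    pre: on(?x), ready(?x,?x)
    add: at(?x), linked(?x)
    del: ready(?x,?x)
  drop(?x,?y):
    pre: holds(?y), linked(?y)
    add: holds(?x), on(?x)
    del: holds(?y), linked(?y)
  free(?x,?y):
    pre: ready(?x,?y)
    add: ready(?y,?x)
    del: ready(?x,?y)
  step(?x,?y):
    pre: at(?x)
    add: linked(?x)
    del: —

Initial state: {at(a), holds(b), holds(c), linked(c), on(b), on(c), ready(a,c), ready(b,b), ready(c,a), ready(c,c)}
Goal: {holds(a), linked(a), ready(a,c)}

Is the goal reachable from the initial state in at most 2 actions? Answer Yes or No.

1. drop(a,c)  →  {at(a), holds(a), holds(b), on(a), on(b), on(c), ready(a,c), ready(b,b), ready(c,a), ready(c,c)}
2. step(a,b)  →  {at(a), holds(a), holds(b), linked(a), on(a), on(b), on(c), ready(a,c), ready(b,b), ready(c,a), ready(c,c)}
optimal plan length = 2; 2 ≤ 2

Yes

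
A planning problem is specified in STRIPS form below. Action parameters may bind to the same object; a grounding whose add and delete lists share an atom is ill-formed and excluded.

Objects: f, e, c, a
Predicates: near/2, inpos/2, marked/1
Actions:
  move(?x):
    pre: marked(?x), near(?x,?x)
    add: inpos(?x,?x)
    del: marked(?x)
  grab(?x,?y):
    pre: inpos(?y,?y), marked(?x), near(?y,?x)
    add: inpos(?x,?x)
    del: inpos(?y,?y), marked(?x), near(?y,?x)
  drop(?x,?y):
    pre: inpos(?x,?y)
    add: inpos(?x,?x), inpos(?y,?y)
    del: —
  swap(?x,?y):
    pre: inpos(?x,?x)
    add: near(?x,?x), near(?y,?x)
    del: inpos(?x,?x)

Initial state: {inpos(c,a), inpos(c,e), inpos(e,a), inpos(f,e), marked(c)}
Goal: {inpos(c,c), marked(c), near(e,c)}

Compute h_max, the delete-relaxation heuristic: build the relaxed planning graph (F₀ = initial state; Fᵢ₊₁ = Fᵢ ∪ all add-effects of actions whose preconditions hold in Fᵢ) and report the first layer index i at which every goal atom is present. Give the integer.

2

F0 = init (5 atoms)
F1 = F0 ∪ {inpos(a,a), inpos(c,c), inpos(e,e), inpos(f,f)}  (9 atoms)
F2 = F1 ∪ {near(a,a), near(a,c), near(a,e), near(a,f), near(c,a), near(c,c), near(c,e), near(c,f), near(e,a), near(e,c), near(e,e), near(e,f), near(f,a), near(f,c), near(f,e), near(f,f)}  (25 atoms)
goal ⊆ F2  ⇒  h_max = 2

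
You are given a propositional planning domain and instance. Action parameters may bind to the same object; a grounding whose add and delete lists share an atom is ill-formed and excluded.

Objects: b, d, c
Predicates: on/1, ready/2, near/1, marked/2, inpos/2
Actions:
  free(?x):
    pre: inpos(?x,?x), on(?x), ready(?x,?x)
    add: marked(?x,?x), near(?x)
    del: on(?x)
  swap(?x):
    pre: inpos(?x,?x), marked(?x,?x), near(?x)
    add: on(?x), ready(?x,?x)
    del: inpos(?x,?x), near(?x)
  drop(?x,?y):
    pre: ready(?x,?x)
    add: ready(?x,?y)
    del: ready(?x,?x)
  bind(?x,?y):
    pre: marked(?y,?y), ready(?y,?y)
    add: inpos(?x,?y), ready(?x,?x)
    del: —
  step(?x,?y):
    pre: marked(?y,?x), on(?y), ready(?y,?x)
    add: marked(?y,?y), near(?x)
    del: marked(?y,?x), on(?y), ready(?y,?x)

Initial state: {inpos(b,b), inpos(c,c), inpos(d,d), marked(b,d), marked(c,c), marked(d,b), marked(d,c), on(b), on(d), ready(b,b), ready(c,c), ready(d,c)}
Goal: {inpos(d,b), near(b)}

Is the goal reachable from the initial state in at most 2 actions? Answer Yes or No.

Yes

1. free(b)  →  {inpos(b,b), inpos(c,c), inpos(d,d), marked(b,b), marked(b,d), marked(c,c), marked(d,b), marked(d,c), near(b), on(d), ready(b,b), ready(c,c), ready(d,c)}
2. bind(d,b)  →  {inpos(b,b), inpos(c,c), inpos(d,b), inpos(d,d), marked(b,b), marked(b,d), marked(c,c), marked(d,b), marked(d,c), near(b), on(d), ready(b,b), ready(c,c), ready(d,c), ready(d,d)}
optimal plan length = 2; 2 ≤ 2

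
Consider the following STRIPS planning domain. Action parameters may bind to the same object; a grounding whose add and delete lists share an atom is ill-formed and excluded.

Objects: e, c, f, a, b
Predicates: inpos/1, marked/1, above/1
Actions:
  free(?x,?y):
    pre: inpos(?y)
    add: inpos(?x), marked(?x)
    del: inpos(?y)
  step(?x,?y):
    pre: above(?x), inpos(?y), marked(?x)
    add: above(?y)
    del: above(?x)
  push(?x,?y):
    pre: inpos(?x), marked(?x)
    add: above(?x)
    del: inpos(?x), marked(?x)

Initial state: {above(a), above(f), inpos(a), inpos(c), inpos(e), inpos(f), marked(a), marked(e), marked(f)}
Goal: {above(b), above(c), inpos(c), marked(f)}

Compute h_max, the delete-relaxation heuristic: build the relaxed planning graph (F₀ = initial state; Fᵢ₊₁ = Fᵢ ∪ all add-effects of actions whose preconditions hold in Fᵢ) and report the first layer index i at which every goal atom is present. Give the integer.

F0 = init (9 atoms)
F1 = F0 ∪ {above(c), above(e), inpos(b), marked(b), marked(c)}  (14 atoms)
F2 = F1 ∪ {above(b)}  (15 atoms)
goal ⊆ F2  ⇒  h_max = 2

2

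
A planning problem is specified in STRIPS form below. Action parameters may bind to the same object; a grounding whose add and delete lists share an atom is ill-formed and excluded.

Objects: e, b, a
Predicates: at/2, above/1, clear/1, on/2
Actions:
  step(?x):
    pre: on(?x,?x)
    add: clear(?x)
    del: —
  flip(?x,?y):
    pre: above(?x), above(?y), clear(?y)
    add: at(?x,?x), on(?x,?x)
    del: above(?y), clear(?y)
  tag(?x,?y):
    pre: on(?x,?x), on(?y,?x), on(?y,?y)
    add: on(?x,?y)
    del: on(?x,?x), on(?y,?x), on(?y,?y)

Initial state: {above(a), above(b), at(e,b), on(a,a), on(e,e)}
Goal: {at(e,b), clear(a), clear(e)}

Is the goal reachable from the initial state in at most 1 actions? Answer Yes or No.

No

1. step(e)  →  {above(a), above(b), at(e,b), clear(e), on(a,a), on(e,e)}
2. step(a)  →  {above(a), above(b), at(e,b), clear(a), clear(e), on(a,a), on(e,e)}
optimal plan length = 2; 2 > 1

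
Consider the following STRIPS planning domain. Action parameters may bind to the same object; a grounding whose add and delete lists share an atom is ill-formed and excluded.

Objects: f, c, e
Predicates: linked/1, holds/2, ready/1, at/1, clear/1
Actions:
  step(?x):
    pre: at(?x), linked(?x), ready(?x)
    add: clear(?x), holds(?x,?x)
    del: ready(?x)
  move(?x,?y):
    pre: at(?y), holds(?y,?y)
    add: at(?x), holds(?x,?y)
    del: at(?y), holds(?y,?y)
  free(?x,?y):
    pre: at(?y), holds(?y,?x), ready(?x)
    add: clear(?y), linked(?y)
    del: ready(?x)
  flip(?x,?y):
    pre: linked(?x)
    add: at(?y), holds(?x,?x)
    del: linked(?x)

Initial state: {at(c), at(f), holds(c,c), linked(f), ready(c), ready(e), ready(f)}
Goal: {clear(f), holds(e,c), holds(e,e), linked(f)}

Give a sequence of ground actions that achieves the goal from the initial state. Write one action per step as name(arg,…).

step(f); move(e,c); free(c,e); step(e)

1. step(f)  →  {at(c), at(f), clear(f), holds(c,c), holds(f,f), linked(f), ready(c), ready(e)}
2. move(e,c)  →  {at(e), at(f), clear(f), holds(e,c), holds(f,f), linked(f), ready(c), ready(e)}
3. free(c,e)  →  {at(e), at(f), clear(e), clear(f), holds(e,c), holds(f,f), linked(e), linked(f), ready(e)}
4. step(e)  →  {at(e), at(f), clear(e), clear(f), holds(e,c), holds(e,e), holds(f,f), linked(e), linked(f)}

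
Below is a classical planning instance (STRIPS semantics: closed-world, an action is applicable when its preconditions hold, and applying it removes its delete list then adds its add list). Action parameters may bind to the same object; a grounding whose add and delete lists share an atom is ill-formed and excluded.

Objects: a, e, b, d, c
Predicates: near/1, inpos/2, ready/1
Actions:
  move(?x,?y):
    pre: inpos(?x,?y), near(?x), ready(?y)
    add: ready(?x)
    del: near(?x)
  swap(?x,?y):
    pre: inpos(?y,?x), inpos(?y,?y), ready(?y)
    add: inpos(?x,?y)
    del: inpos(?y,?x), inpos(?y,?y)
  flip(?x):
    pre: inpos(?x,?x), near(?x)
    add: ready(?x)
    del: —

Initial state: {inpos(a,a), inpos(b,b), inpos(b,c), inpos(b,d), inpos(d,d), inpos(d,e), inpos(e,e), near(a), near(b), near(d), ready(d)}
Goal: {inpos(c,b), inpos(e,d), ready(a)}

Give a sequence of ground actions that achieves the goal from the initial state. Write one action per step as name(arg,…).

move(b,d); swap(e,d); swap(c,b); flip(a)

1. move(b,d)  →  {inpos(a,a), inpos(b,b), inpos(b,c), inpos(b,d), inpos(d,d), inpos(d,e), inpos(e,e), near(a), near(d), ready(b), ready(d)}
2. swap(e,d)  →  {inpos(a,a), inpos(b,b), inpos(b,c), inpos(b,d), inpos(e,d), inpos(e,e), near(a), near(d), ready(b), ready(d)}
3. swap(c,b)  →  {inpos(a,a), inpos(b,d), inpos(c,b), inpos(e,d), inpos(e,e), near(a), near(d), ready(b), ready(d)}
4. flip(a)  →  {inpos(a,a), inpos(b,d), inpos(c,b), inpos(e,d), inpos(e,e), near(a), near(d), ready(a), ready(b), ready(d)}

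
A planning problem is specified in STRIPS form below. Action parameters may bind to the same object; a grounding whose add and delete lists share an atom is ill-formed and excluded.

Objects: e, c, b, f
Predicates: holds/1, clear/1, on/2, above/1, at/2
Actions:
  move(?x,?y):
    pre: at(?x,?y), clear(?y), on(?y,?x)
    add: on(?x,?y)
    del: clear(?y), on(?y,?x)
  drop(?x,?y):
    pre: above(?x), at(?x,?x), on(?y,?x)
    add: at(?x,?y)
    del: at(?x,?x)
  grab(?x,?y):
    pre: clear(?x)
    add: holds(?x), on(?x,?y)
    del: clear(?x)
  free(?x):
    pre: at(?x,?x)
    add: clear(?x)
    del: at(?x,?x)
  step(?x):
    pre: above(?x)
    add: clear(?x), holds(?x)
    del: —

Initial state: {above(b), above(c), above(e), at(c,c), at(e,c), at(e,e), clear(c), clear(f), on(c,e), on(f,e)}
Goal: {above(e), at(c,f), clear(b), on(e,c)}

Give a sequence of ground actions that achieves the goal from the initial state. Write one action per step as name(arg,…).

move(e,c); grab(f,c); drop(c,f); step(b)

1. move(e,c)  →  {above(b), above(c), above(e), at(c,c), at(e,c), at(e,e), clear(f), on(e,c), on(f,e)}
2. grab(f,c)  →  {above(b), above(c), above(e), at(c,c), at(e,c), at(e,e), holds(f), on(e,c), on(f,c), on(f,e)}
3. drop(c,f)  →  {above(b), above(c), above(e), at(c,f), at(e,c), at(e,e), holds(f), on(e,c), on(f,c), on(f,e)}
4. step(b)  →  {above(b), above(c), above(e), at(c,f), at(e,c), at(e,e), clear(b), holds(b), holds(f), on(e,c), on(f,c), on(f,e)}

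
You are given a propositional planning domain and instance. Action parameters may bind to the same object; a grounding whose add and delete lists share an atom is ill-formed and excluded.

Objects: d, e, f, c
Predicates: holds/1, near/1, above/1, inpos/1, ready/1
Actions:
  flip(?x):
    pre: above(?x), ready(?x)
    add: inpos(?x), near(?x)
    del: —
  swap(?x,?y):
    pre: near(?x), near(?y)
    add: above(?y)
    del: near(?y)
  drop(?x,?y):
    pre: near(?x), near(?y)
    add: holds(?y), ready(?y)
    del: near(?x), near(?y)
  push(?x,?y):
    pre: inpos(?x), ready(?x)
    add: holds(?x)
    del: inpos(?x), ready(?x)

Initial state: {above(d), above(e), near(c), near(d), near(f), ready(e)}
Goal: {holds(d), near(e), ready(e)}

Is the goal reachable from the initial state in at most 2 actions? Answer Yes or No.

Yes

1. flip(e)  →  {above(d), above(e), inpos(e), near(c), near(d), near(e), near(f), ready(e)}
2. drop(d,d)  →  {above(d), above(e), holds(d), inpos(e), near(c), near(e), near(f), ready(d), ready(e)}
optimal plan length = 2; 2 ≤ 2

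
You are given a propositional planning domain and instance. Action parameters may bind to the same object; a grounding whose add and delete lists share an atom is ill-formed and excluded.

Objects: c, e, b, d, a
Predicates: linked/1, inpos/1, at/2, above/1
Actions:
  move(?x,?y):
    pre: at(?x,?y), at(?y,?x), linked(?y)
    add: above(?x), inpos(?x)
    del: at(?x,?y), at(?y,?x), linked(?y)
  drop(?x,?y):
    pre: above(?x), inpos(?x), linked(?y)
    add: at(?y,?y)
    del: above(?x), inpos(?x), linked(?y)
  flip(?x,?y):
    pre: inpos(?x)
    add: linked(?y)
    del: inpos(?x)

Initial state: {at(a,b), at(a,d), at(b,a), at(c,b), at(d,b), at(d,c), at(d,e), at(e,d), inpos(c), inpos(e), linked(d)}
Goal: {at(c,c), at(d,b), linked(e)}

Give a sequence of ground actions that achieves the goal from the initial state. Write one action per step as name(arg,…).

flip(c,c); flip(e,e); move(e,d); drop(e,c)

1. flip(c,c)  →  {at(a,b), at(a,d), at(b,a), at(c,b), at(d,b), at(d,c), at(d,e), at(e,d), inpos(e), linked(c), linked(d)}
2. flip(e,e)  →  {at(a,b), at(a,d), at(b,a), at(c,b), at(d,b), at(d,c), at(d,e), at(e,d), linked(c), linked(d), linked(e)}
3. move(e,d)  →  {above(e), at(a,b), at(a,d), at(b,a), at(c,b), at(d,b), at(d,c), inpos(e), linked(c), linked(e)}
4. drop(e,c)  →  {at(a,b), at(a,d), at(b,a), at(c,b), at(c,c), at(d,b), at(d,c), linked(e)}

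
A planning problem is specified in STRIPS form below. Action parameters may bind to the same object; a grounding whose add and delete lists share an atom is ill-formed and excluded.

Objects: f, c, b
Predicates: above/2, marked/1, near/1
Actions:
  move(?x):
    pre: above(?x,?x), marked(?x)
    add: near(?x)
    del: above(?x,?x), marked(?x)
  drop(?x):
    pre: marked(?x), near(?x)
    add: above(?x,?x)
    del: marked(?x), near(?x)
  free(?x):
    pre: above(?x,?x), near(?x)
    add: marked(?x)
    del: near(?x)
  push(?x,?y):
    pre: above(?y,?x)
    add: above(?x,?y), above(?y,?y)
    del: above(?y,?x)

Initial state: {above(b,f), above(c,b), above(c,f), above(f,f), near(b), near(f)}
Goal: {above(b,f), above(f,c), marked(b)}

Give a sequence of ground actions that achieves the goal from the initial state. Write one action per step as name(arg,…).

1. push(f,c)  →  {above(b,f), above(c,b), above(c,c), above(f,c), above(f,f), near(b), near(f)}
2. push(f,b)  →  {above(b,b), above(c,b), above(c,c), above(f,b), above(f,c), above(f,f), near(b), near(f)}
3. free(b)  →  {above(b,b), above(c,b), above(c,c), above(f,b), above(f,c), above(f,f), marked(b), near(f)}
4. push(b,f)  →  {above(b,b), above(b,f), above(c,b), above(c,c), above(f,c), above(f,f), marked(b), near(f)}

push(f,c); push(f,b); free(b); push(b,f)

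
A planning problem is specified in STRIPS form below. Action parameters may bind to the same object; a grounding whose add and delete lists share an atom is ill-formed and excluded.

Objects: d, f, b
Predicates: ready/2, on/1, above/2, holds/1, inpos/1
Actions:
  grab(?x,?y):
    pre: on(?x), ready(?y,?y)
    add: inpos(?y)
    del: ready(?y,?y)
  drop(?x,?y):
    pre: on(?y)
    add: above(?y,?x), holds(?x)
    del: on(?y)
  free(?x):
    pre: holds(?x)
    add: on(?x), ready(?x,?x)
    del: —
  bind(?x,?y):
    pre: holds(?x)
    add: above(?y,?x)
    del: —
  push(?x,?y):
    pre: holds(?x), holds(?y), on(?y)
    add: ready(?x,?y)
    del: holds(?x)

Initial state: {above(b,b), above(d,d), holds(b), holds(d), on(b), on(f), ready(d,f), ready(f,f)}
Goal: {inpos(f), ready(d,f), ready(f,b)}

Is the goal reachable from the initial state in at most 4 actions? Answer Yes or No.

1. grab(f,f)  →  {above(b,b), above(d,d), holds(b), holds(d), inpos(f), on(b), on(f), ready(d,f)}
2. drop(f,f)  →  {above(b,b), above(d,d), above(f,f), holds(b), holds(d), holds(f), inpos(f), on(b), ready(d,f)}
3. push(f,b)  →  {above(b,b), above(d,d), above(f,f), holds(b), holds(d), inpos(f), on(b), ready(d,f), ready(f,b)}
optimal plan length = 3; 3 ≤ 4

Yes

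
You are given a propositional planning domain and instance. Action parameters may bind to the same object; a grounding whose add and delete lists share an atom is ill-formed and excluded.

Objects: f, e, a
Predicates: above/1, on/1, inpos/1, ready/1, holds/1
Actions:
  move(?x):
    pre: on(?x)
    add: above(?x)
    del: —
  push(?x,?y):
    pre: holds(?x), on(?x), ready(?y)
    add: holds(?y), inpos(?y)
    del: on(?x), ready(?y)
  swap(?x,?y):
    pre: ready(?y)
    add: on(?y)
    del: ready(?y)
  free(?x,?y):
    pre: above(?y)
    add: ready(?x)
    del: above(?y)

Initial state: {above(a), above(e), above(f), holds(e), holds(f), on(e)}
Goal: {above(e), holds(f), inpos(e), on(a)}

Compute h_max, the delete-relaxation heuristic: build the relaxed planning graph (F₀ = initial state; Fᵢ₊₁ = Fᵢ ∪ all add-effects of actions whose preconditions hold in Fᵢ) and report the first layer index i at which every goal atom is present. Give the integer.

2

F0 = init (6 atoms)
F1 = F0 ∪ {ready(a), ready(e), ready(f)}  (9 atoms)
F2 = F1 ∪ {holds(a), inpos(a), inpos(e), inpos(f), on(a), on(f)}  (15 atoms)
goal ⊆ F2  ⇒  h_max = 2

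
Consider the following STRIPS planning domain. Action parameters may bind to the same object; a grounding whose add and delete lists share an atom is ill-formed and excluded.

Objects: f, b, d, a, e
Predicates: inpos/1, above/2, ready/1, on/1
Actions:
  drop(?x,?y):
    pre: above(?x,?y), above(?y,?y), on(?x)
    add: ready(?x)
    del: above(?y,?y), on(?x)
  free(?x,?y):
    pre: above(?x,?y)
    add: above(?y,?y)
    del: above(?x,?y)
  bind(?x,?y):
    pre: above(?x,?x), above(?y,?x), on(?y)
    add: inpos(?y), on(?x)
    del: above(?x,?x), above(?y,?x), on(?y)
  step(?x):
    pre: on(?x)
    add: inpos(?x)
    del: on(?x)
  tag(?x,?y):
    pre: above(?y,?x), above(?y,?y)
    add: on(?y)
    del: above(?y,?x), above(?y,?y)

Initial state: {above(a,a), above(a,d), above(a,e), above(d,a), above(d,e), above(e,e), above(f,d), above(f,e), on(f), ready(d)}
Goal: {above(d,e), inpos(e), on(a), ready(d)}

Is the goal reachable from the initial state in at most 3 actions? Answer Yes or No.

Yes

1. bind(e,f)  →  {above(a,a), above(a,d), above(a,e), above(d,a), above(d,e), above(f,d), inpos(f), on(e), ready(d)}
2. step(e)  →  {above(a,a), above(a,d), above(a,e), above(d,a), above(d,e), above(f,d), inpos(e), inpos(f), ready(d)}
3. tag(d,a)  →  {above(a,e), above(d,a), above(d,e), above(f,d), inpos(e), inpos(f), on(a), ready(d)}
optimal plan length = 3; 3 ≤ 3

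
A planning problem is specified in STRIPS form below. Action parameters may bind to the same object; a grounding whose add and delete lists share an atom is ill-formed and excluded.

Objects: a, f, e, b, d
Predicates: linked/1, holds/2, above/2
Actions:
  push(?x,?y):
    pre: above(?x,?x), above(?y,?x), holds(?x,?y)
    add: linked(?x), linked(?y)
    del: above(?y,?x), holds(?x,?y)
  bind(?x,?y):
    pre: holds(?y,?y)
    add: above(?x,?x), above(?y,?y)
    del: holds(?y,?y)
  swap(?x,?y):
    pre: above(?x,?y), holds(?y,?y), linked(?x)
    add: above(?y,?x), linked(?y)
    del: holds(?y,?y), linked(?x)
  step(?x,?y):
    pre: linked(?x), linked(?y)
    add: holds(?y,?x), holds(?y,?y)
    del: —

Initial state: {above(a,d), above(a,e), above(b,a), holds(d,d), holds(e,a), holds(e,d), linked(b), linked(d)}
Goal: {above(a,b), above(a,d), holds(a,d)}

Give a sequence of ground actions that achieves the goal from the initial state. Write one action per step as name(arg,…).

1. bind(e,d)  →  {above(a,d), above(a,e), above(b,a), above(d,d), above(e,e), holds(e,a), holds(e,d), linked(b), linked(d)}
2. push(e,a)  →  {above(a,d), above(b,a), above(d,d), above(e,e), holds(e,d), linked(a), linked(b), linked(d), linked(e)}
3. step(d,a)  →  {above(a,d), above(b,a), above(d,d), above(e,e), holds(a,a), holds(a,d), holds(e,d), linked(a), linked(b), linked(d), linked(e)}
4. swap(b,a)  →  {above(a,b), above(a,d), above(b,a), above(d,d), above(e,e), holds(a,d), holds(e,d), linked(a), linked(d), linked(e)}

bind(e,d); push(e,a); step(d,a); swap(b,a)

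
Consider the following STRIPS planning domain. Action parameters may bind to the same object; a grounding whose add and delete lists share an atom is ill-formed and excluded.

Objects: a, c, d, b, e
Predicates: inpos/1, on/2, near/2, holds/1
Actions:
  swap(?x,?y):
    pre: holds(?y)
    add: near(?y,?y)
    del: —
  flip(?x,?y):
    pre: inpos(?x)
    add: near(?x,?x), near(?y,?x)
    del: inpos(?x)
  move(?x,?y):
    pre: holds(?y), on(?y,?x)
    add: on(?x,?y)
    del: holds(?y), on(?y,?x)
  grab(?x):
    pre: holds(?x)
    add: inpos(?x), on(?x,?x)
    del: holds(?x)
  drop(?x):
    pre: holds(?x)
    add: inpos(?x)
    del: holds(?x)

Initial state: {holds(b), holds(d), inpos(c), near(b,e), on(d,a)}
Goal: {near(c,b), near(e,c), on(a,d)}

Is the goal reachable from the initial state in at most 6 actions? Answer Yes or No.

Yes

1. flip(c,e)  →  {holds(b), holds(d), near(b,e), near(c,c), near(e,c), on(d,a)}
2. move(a,d)  →  {holds(b), near(b,e), near(c,c), near(e,c), on(a,d)}
3. grab(b)  →  {inpos(b), near(b,e), near(c,c), near(e,c), on(a,d), on(b,b)}
4. flip(b,c)  →  {near(b,b), near(b,e), near(c,b), near(c,c), near(e,c), on(a,d), on(b,b)}
optimal plan length = 4; 4 ≤ 6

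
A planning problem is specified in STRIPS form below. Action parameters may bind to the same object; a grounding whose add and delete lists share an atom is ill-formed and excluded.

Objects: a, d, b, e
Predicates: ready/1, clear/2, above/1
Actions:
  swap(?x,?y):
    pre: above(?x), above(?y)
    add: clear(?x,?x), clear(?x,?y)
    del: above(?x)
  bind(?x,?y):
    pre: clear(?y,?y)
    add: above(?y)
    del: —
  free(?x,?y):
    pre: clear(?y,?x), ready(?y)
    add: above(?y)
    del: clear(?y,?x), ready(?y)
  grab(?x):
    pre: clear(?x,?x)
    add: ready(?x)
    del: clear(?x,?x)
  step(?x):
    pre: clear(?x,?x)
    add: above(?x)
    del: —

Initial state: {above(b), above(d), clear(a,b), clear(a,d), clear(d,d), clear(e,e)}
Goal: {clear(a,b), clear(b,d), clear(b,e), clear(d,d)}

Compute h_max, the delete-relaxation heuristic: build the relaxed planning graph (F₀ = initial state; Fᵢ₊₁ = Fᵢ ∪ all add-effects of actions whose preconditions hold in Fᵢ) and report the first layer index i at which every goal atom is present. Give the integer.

F0 = init (6 atoms)
F1 = F0 ∪ {above(e), clear(b,b), clear(b,d), clear(d,b), ready(d), ready(e)}  (12 atoms)
F2 = F1 ∪ {clear(b,e), clear(d,e), clear(e,b), clear(e,d), ready(b)}  (17 atoms)
goal ⊆ F2  ⇒  h_max = 2

2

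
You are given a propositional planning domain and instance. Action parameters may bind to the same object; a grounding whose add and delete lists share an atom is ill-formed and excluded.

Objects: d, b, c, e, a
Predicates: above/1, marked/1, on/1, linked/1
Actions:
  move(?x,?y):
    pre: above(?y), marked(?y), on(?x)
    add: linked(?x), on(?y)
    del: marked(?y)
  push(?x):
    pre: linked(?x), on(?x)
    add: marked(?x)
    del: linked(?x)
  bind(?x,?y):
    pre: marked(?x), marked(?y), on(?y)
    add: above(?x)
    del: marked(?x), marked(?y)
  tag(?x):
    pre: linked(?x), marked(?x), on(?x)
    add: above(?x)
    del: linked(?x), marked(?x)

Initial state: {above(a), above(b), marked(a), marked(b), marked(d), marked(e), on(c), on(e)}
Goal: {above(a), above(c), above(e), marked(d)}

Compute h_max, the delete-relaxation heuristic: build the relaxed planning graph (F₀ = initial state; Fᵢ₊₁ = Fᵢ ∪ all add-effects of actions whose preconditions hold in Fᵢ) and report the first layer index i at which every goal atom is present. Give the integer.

F0 = init (8 atoms)
F1 = F0 ∪ {above(d), above(e), linked(c), linked(e), on(a), on(b)}  (14 atoms)
F2 = F1 ∪ {linked(a), linked(b), marked(c), on(d)}  (18 atoms)
F3 = F2 ∪ {above(c), linked(d)}  (20 atoms)
goal ⊆ F3  ⇒  h_max = 3

3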